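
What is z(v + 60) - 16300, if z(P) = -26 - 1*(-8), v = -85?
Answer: -16318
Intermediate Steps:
z(P) = -18 (z(P) = -26 + 8 = -18)
z(v + 60) - 16300 = -18 - 16300 = -16318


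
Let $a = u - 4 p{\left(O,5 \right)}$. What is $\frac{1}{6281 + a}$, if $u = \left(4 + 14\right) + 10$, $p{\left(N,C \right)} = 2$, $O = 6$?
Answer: $\frac{1}{6301} \approx 0.00015871$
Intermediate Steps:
$u = 28$ ($u = 18 + 10 = 28$)
$a = 20$ ($a = 28 - 8 = 20$)
$\frac{1}{6281 + a} = \frac{1}{6281 + 20} = \frac{1}{6301}$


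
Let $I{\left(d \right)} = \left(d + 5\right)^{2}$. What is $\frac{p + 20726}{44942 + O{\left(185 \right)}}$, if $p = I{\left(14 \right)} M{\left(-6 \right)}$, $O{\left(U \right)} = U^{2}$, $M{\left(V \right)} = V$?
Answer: $\frac{18560}{79167} \approx 0.23444$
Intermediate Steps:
$I{\left(d \right)} = \left(5 + d\right)^{2}$
$p = -2166$ ($p = \left(5 + 14\right)^{2} \left(-6\right) = 19^{2} \left(-6\right) = 361 \left(-6\right) = -2166$)
$\frac{p + 20726}{44942 + O{\left(185 \right)}} = \frac{-2166 + 20726}{44942 + 185^{2}} = \frac{18560}{44942 + 34225} = \frac{18560}{79167}$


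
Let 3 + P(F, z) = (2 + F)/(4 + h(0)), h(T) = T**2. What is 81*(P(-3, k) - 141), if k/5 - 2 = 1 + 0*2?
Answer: -46737/4 ≈ -11684.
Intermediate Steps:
k = 15 (k = 10 + 5*(1 + 0*2) = 10 + 5*(1 + 0) = 10 + 5*1 = 10 + 5 = 15)
P(F, z) = -5/2 + F/4 (P(F, z) = -3 + (2 + F)/(4 + 0**2) = -3 + (2 + F)/(4 + 0) = -3 + (2 + F)/4 = -3 + (2 + F)*(1/4) = -3 + (1/2 + F/4) = -5/2 + F/4)
81*(P(-3, k) - 141) = 81*((-5/2 + (1/4)*(-3)) - 141) = 81*((-5/2 - 3/4) - 141) = 81*(-13/4 - 141) = 81*(-577/4) = -46737/4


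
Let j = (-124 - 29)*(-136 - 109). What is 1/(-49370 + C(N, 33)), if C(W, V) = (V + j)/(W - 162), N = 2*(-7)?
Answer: -88/4363319 ≈ -2.0168e-5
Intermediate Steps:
N = -14
j = 37485 (j = -153*(-245) = 37485)
C(W, V) = (37485 + V)/(-162 + W) (C(W, V) = (V + 37485)/(W - 162) = (37485 + V)/(-162 + W))
1/(-49370 + C(N, 33)) = 1/(-49370 + (37485 + 33)/(-162 - 14)) = 1/(-49370 + 37518/(-176)) = 1/(-49370 - 1/176*37518) = 1/(-49370 - 18759/88) = 1/(-4363319/88) = -88/4363319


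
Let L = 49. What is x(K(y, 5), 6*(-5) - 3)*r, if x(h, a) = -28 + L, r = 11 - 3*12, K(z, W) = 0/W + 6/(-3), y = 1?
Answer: -525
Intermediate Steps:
K(z, W) = -2 (K(z, W) = 0 + 6*(-1/3) = 0 - 2 = -2)
r = -25 (r = 11 - 36 = -25)
x(h, a) = 21 (x(h, a) = -28 + 49 = 21)
x(K(y, 5), 6*(-5) - 3)*r = 21*(-25) = -525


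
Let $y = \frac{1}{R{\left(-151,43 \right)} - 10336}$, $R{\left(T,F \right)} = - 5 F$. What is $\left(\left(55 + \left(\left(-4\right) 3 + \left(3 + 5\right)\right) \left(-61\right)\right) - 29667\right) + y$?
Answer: $- \frac{309861769}{10551} \approx -29368.0$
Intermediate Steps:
$y = - \frac{1}{10551}$ ($y = \frac{1}{\left(-5\right) 43 - 10336} = \frac{1}{-215 - 10336} = \frac{1}{-10551} = - \frac{1}{10551} \approx -9.4778 \cdot 10^{-5}$)
$\left(\left(55 + \left(\left(-4\right) 3 + \left(3 + 5\right)\right) \left(-61\right)\right) - 29667\right) + y = \left(\left(55 + \left(\left(-4\right) 3 + \left(3 + 5\right)\right) \left(-61\right)\right) - 29667\right) - \frac{1}{10551} = \left(\left(55 + \left(-12 + 8\right) \left(-61\right)\right) - 29667\right) - \frac{1}{10551} = \left(\left(55 - -244\right) - 29667\right) - \frac{1}{10551} = \left(\left(55 + 244\right) - 29667\right) - \frac{1}{10551} = \left(299 - 29667\right) - \frac{1}{10551} = -29368 - \frac{1}{10551} = - \frac{309861769}{10551}$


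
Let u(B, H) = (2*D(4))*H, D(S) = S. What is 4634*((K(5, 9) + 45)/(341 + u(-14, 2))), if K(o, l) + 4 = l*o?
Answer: 56932/51 ≈ 1116.3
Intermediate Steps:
K(o, l) = -4 + l*o
u(B, H) = 8*H (u(B, H) = (2*4)*H = 8*H)
4634*((K(5, 9) + 45)/(341 + u(-14, 2))) = 4634*(((-4 + 9*5) + 45)/(341 + 8*2)) = 4634*(((-4 + 45) + 45)/(341 + 16)) = 4634*((41 + 45)/357) = 4634*(86*(1/357)) = 4634*(86/357) = 56932/51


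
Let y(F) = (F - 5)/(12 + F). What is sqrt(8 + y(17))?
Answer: 2*sqrt(1769)/29 ≈ 2.9007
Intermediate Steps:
y(F) = (-5 + F)/(12 + F)
sqrt(8 + y(17)) = sqrt(8 + (-5 + 17)/(12 + 17)) = sqrt(8 + 12/29) = sqrt(244/29) = 2*sqrt(1769)/29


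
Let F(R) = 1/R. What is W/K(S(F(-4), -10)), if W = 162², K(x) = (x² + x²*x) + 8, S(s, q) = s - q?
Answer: 1679616/65915 ≈ 25.482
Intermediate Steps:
K(x) = 8 + x² + x³ (K(x) = (x² + x³) + 8 = 8 + x² + x³)
W = 26244
W/K(S(F(-4), -10)) = 26244/(8 + (1/(-4) - 1*(-10))² + (1/(-4) - 1*(-10))³) = 26244/(8 + (-¼ + 10)² + (-¼ + 10)³) = 26244/(8 + (39/4)² + (39/4)³) = 26244/(8 + 1521/16 + 59319/64) = 26244/(65915/64) = 26244*(64/65915) = 1679616/65915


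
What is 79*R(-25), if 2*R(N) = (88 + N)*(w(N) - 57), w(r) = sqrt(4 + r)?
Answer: -283689/2 + 4977*I*sqrt(21)/2 ≈ -1.4184e+5 + 11404.0*I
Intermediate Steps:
R(N) = (-57 + sqrt(4 + N))*(88 + N)/2 (R(N) = ((88 + N)*(sqrt(4 + N) - 57))/2 = ((88 + N)*(-57 + sqrt(4 + N)))/2 = ((-57 + sqrt(4 + N))*(88 + N))/2 = (-57 + sqrt(4 + N))*(88 + N)/2)
79*R(-25) = 79*(-2508 + 44*sqrt(4 - 25) - 57/2*(-25) + (1/2)*(-25)*sqrt(4 - 25)) = 79*(-2508 + 44*sqrt(-21) + 1425/2 + (1/2)*(-25)*sqrt(-21)) = 79*(-2508 + 44*(I*sqrt(21)) + 1425/2 + (1/2)*(-25)*(I*sqrt(21))) = 79*(-2508 + 44*I*sqrt(21) + 1425/2 - 25*I*sqrt(21)/2) = 79*(-3591/2 + 63*I*sqrt(21)/2) = -283689/2 + 4977*I*sqrt(21)/2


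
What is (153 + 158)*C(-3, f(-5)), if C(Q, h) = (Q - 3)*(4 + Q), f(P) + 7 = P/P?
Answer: -1866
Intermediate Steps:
f(P) = -6 (f(P) = -7 + P/P = -7 + 1 = -6)
C(Q, h) = (-3 + Q)*(4 + Q)
(153 + 158)*C(-3, f(-5)) = (153 + 158)*(-12 - 3 + (-3)**2) = 311*(-12 - 3 + 9) = 311*(-6) = -1866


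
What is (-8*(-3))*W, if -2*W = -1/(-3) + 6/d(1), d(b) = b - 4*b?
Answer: 20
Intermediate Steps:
d(b) = -3*b
W = 5/6 (W = -(-1/(-3) + 6/((-3*1)))/2 = -(-1*(-1/3) + 6/(-3))/2 = -(1/3 + 6*(-1/3))/2 = -(1/3 - 2)/2 = -1/2*(-5/3) = 5/6 ≈ 0.83333)
(-8*(-3))*W = -8*(-3)*(5/6) = 24*(5/6) = 20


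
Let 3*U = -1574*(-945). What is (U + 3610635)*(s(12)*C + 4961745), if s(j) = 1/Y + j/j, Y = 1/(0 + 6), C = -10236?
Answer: 20080897949385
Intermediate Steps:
Y = ⅙ (Y = 1/6 = ⅙ ≈ 0.16667)
s(j) = 7 (s(j) = 1/(⅙) + j/j = 1*6 + 1 = 6 + 1 = 7)
U = 495810 (U = (-1574*(-945))/3 = (⅓)*1487430 = 495810)
(U + 3610635)*(s(12)*C + 4961745) = (495810 + 3610635)*(7*(-10236) + 4961745) = 4106445*(-71652 + 4961745) = 4106445*4890093 = 20080897949385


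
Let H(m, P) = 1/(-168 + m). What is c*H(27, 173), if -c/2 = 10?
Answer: 20/141 ≈ 0.14184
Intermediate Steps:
c = -20 (c = -2*10 = -20)
c*H(27, 173) = -20/(-168 + 27) = -20/(-141) = -20*(-1/141) = 20/141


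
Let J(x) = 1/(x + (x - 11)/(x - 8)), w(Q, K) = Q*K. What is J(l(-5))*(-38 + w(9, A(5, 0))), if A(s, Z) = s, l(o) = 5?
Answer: 1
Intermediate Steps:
w(Q, K) = K*Q
J(x) = 1/(x + (-11 + x)/(-8 + x))
J(l(-5))*(-38 + w(9, A(5, 0))) = ((8 - 1*5)/(11 - 1*5**2 + 7*5))*(-38 + 5*9) = ((8 - 5)/(11 - 1*25 + 35))*(-38 + 45) = (3/(11 - 25 + 35))*7 = (3/21)*7 = ((1/21)*3)*7 = (1/7)*7 = 1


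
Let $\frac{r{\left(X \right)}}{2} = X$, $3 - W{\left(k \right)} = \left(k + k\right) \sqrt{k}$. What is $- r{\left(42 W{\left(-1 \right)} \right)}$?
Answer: $-252 - 168 i \approx -252.0 - 168.0 i$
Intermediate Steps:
$W{\left(k \right)} = 3 - 2 k^{\frac{3}{2}}$ ($W{\left(k \right)} = 3 - \left(k + k\right) \sqrt{k} = 3 - 2 k \sqrt{k} = 3 - 2 k^{\frac{3}{2}}$)
$r{\left(X \right)} = 2 X$
$- r{\left(42 W{\left(-1 \right)} \right)} = - 2 \cdot 42 \left(3 - 2 \left(-1\right)^{\frac{3}{2}}\right) = - 2 \cdot 42 \left(3 - 2 \left(- i\right)\right) = - 2 \cdot 42 \left(3 + 2 i\right) = - 2 \left(126 + 84 i\right) = - (252 + 168 i) = -252 - 168 i$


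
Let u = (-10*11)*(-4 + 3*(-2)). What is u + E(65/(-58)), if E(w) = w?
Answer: 63735/58 ≈ 1098.9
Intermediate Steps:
u = 1100 (u = -110*(-4 - 6) = -110*(-10) = 1100)
u + E(65/(-58)) = 1100 + 65/(-58) = 1100 + 65*(-1/58) = 1100 - 65/58 = 63735/58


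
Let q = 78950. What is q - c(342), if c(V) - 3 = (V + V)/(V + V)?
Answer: 78946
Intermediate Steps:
c(V) = 4 (c(V) = 3 + (V + V)/(V + V) = 3 + (2*V)/((2*V)) = 3 + (2*V)*(1/(2*V)) = 3 + 1 = 4)
q - c(342) = 78950 - 1*4 = 78950 - 4 = 78946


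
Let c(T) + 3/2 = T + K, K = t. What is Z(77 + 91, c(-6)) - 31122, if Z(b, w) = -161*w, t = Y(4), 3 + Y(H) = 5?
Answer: -60473/2 ≈ -30237.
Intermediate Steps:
Y(H) = 2 (Y(H) = -3 + 5 = 2)
t = 2
K = 2
c(T) = ½ + T (c(T) = -3/2 + (T + 2) = -3/2 + (2 + T) = ½ + T)
Z(77 + 91, c(-6)) - 31122 = -161*(½ - 6) - 31122 = -161*(-11/2) - 31122 = 1771/2 - 31122 = -60473/2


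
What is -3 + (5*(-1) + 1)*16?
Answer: -67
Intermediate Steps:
-3 + (5*(-1) + 1)*16 = -3 + (-5 + 1)*16 = -3 - 4*16 = -3 - 64 = -67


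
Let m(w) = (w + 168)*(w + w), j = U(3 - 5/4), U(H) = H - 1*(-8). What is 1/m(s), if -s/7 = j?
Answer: -8/108927 ≈ -7.3444e-5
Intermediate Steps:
U(H) = 8 + H (U(H) = H + 8 = 8 + H)
j = 39/4 (j = 8 + (3 - 5/4) = 8 + 7/4 = 39/4 ≈ 9.7500)
s = -273/4 (s = -7*39/4 = -273/4 ≈ -68.250)
m(w) = 2*w*(168 + w) (m(w) = (168 + w)*(2*w) = 2*w*(168 + w))
1/m(s) = 1/(2*(-273/4)*(168 - 273/4)) = 1/(2*(-273/4)*(399/4)) = 1/(-108927/8) = -8/108927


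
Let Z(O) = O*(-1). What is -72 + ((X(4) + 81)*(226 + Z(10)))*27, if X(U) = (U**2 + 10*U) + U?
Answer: 822240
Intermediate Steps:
X(U) = U**2 + 11*U
Z(O) = -O
-72 + ((X(4) + 81)*(226 + Z(10)))*27 = -72 + ((4*(11 + 4) + 81)*(226 - 1*10))*27 = -72 + ((4*15 + 81)*(226 - 10))*27 = -72 + ((60 + 81)*216)*27 = -72 + (141*216)*27 = -72 + 30456*27 = -72 + 822312 = 822240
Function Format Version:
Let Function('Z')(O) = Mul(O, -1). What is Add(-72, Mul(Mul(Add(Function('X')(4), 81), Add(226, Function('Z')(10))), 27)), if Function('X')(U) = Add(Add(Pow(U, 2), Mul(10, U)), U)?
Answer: 822240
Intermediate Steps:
Function('X')(U) = Add(Pow(U, 2), Mul(11, U))
Function('Z')(O) = Mul(-1, O)
Add(-72, Mul(Mul(Add(Function('X')(4), 81), Add(226, Function('Z')(10))), 27)) = Add(-72, Mul(Mul(Add(Mul(4, Add(11, 4)), 81), Add(226, Mul(-1, 10))), 27)) = Add(-72, Mul(Mul(Add(Mul(4, 15), 81), Add(226, -10)), 27)) = Add(-72, Mul(Mul(Add(60, 81), 216), 27)) = Add(-72, Mul(Mul(141, 216), 27)) = Add(-72, Mul(30456, 27)) = Add(-72, 822312) = 822240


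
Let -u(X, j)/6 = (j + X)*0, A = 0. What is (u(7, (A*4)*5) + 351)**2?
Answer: 123201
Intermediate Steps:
u(X, j) = 0 (u(X, j) = -6*(j + X)*0 = -6*(X + j)*0 = -6*0 = 0)
(u(7, (A*4)*5) + 351)**2 = (0 + 351)**2 = 351**2 = 123201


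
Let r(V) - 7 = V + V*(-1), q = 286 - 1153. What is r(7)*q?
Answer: -6069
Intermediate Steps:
q = -867
r(V) = 7 (r(V) = 7 + (V + V*(-1)) = 7 + (V - V) = 7 + 0 = 7)
r(7)*q = 7*(-867) = -6069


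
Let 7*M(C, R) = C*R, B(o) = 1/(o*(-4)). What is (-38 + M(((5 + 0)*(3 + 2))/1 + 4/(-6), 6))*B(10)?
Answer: 3/7 ≈ 0.42857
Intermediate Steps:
B(o) = -1/(4*o) (B(o) = 1/(-4*o) = -1/(4*o))
M(C, R) = C*R/7 (M(C, R) = (C*R)/7 = C*R/7)
(-38 + M(((5 + 0)*(3 + 2))/1 + 4/(-6), 6))*B(10) = (-38 + (⅐)*(((5 + 0)*(3 + 2))/1 + 4/(-6))*6)*(-¼/10) = (-38 + (⅐)*((5*5)*1 + 4*(-⅙))*6)*(-¼*⅒) = (-38 + (⅐)*(25*1 - ⅔)*6)*(-1/40) = (-38 + (⅐)*(25 - ⅔)*6)*(-1/40) = (-38 + (⅐)*(73/3)*6)*(-1/40) = (-38 + 146/7)*(-1/40) = -120/7*(-1/40) = 3/7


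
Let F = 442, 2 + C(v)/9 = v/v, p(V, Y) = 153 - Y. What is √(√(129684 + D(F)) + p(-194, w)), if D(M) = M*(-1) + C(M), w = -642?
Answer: √(795 + √129233) ≈ 33.978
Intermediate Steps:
C(v) = -9 (C(v) = -18 + 9*(v/v) = -18 + 9*1 = -18 + 9 = -9)
D(M) = -9 - M (D(M) = M*(-1) - 9 = -M - 9 = -9 - M)
√(√(129684 + D(F)) + p(-194, w)) = √(√(129684 + (-9 - 1*442)) + (153 - 1*(-642))) = √(√(129684 + (-9 - 442)) + (153 + 642)) = √(√(129684 - 451) + 795) = √(√129233 + 795) = √(795 + √129233)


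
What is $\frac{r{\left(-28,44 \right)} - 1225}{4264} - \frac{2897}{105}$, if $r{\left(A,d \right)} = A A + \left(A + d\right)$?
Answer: $- \frac{12397433}{447720} \approx -27.69$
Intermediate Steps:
$r{\left(A,d \right)} = A + d + A^{2}$ ($r{\left(A,d \right)} = A^{2} + \left(A + d\right) = A + d + A^{2}$)
$\frac{r{\left(-28,44 \right)} - 1225}{4264} - \frac{2897}{105} = \frac{\left(-28 + 44 + \left(-28\right)^{2}\right) - 1225}{4264} - \frac{2897}{105} = \left(\left(-28 + 44 + 784\right) - 1225\right) \frac{1}{4264} - \frac{2897}{105} = \left(800 - 1225\right) \frac{1}{4264} - \frac{2897}{105} = \left(-425\right) \frac{1}{4264} - \frac{2897}{105} = - \frac{425}{4264} - \frac{2897}{105} = - \frac{12397433}{447720}$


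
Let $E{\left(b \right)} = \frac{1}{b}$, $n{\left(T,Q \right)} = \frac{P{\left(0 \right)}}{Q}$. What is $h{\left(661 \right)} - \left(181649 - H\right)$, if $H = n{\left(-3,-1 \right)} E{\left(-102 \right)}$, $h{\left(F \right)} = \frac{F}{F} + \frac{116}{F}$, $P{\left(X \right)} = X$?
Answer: $- \frac{120069212}{661} \approx -1.8165 \cdot 10^{5}$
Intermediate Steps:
$n{\left(T,Q \right)} = 0$ ($n{\left(T,Q \right)} = \frac{0}{Q} = 0$)
$h{\left(F \right)} = 1 + \frac{116}{F}$
$H = 0$ ($H = \frac{0}{-102} = 0 \left(- \frac{1}{102}\right) = 0$)
$h{\left(661 \right)} - \left(181649 - H\right) = \frac{116 + 661}{661} - \left(181649 - 0\right) = \frac{1}{661} \cdot 777 - \left(181649 + 0\right) = \frac{777}{661} - 181649 = - \frac{120069212}{661}$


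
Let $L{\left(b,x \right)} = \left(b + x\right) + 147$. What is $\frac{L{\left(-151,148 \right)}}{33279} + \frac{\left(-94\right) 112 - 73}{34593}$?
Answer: $- \frac{115936429}{383740149} \approx -0.30212$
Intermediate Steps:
$L{\left(b,x \right)} = 147 + b + x$
$\frac{L{\left(-151,148 \right)}}{33279} + \frac{\left(-94\right) 112 - 73}{34593} = \frac{147 - 151 + 148}{33279} + \frac{\left(-94\right) 112 - 73}{34593} = 144 \cdot \frac{1}{33279} + \left(-10528 - 73\right) \frac{1}{34593} = \frac{48}{11093} - \frac{10601}{34593} = - \frac{115936429}{383740149}$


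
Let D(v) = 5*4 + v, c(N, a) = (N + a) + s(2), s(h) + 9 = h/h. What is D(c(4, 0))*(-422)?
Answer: -6752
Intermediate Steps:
s(h) = -8 (s(h) = -9 + h/h = -9 + 1 = -8)
c(N, a) = -8 + N + a (c(N, a) = (N + a) - 8 = -8 + N + a)
D(v) = 20 + v
D(c(4, 0))*(-422) = (20 + (-8 + 4 + 0))*(-422) = (20 - 4)*(-422) = 16*(-422) = -6752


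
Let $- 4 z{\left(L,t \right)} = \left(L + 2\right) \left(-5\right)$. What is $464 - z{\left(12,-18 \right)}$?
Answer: $\frac{893}{2} \approx 446.5$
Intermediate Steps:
$z{\left(L,t \right)} = \frac{5}{2} + \frac{5 L}{4}$ ($z{\left(L,t \right)} = - \frac{\left(L + 2\right) \left(-5\right)}{4} = - \frac{\left(2 + L\right) \left(-5\right)}{4} = - \frac{-10 - 5 L}{4} = \frac{5}{2} + \frac{5 L}{4}$)
$464 - z{\left(12,-18 \right)} = 464 - \left(\frac{5}{2} + \frac{5}{4} \cdot 12\right) = 464 - \left(\frac{5}{2} + 15\right) = 464 - \frac{35}{2} = \frac{893}{2}$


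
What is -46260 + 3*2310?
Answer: -39330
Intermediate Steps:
-46260 + 3*2310 = -46260 + 6930 = -39330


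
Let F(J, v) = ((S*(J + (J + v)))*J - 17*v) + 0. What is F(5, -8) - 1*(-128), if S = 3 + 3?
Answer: 324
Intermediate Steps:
S = 6
F(J, v) = -17*v + J*(6*v + 12*J) (F(J, v) = ((6*(J + (J + v)))*J - 17*v) + 0 = ((6*(v + 2*J))*J - 17*v) + 0 = ((6*v + 12*J)*J - 17*v) + 0 = (J*(6*v + 12*J) - 17*v) + 0 = (-17*v + J*(6*v + 12*J)) + 0 = -17*v + J*(6*v + 12*J))
F(5, -8) - 1*(-128) = (-17*(-8) + 12*5² + 6*5*(-8)) - 1*(-128) = (136 + 12*25 - 240) + 128 = (136 + 300 - 240) + 128 = 196 + 128 = 324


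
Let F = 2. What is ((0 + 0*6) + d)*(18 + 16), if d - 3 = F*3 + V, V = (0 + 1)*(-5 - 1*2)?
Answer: 68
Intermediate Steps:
V = -7 (V = 1*(-5 - 2) = 1*(-7) = -7)
d = 2 (d = 3 + (2*3 - 7) = 3 + (6 - 7) = 3 - 1 = 2)
((0 + 0*6) + d)*(18 + 16) = ((0 + 0*6) + 2)*(18 + 16) = ((0 + 0) + 2)*34 = (0 + 2)*34 = 2*34 = 68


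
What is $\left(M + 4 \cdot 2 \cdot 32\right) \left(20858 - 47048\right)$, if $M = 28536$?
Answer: $-754062480$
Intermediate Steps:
$\left(M + 4 \cdot 2 \cdot 32\right) \left(20858 - 47048\right) = \left(28536 + 4 \cdot 2 \cdot 32\right) \left(20858 - 47048\right) = \left(28536 + 8 \cdot 32\right) \left(-26190\right) = \left(28536 + 256\right) \left(-26190\right) = 28792 \left(-26190\right) = -754062480$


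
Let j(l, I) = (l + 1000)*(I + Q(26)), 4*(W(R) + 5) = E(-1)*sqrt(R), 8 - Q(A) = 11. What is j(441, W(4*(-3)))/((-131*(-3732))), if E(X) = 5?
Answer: -22/933 + 55*I*sqrt(3)/7464 ≈ -0.02358 + 0.012763*I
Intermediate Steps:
Q(A) = -3 (Q(A) = 8 - 1*11 = 8 - 11 = -3)
W(R) = -5 + 5*sqrt(R)/4 (W(R) = -5 + (5*sqrt(R))/4 = -5 + 5*sqrt(R)/4)
j(l, I) = (-3 + I)*(1000 + l) (j(l, I) = (l + 1000)*(I - 3) = (1000 + l)*(-3 + I) = (-3 + I)*(1000 + l))
j(441, W(4*(-3)))/((-131*(-3732))) = (-3000 - 3*441 + 1000*(-5 + 5*sqrt(4*(-3))/4) + (-5 + 5*sqrt(4*(-3))/4)*441)/((-131*(-3732))) = (-3000 - 1323 + 1000*(-5 + 5*sqrt(-12)/4) + (-5 + 5*sqrt(-12)/4)*441)/488892 = (-3000 - 1323 + 1000*(-5 + 5*(2*I*sqrt(3))/4) + (-5 + 5*(2*I*sqrt(3))/4)*441)*(1/488892) = (-3000 - 1323 + 1000*(-5 + 5*I*sqrt(3)/2) + (-5 + 5*I*sqrt(3)/2)*441)*(1/488892) = (-3000 - 1323 + (-5000 + 2500*I*sqrt(3)) + (-2205 + 2205*I*sqrt(3)/2))*(1/488892) = (-11528 + 7205*I*sqrt(3)/2)*(1/488892) = -22/933 + 55*I*sqrt(3)/7464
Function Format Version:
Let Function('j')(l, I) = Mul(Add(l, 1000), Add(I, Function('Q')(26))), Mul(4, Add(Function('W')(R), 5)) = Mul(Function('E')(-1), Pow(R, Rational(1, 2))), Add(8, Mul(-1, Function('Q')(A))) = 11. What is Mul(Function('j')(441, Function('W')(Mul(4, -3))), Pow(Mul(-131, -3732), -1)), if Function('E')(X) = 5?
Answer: Add(Rational(-22, 933), Mul(Rational(55, 7464), I, Pow(3, Rational(1, 2)))) ≈ Add(-0.023580, Mul(0.012763, I))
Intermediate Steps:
Function('Q')(A) = -3 (Function('Q')(A) = Add(8, Mul(-1, 11)) = Add(8, -11) = -3)
Function('W')(R) = Add(-5, Mul(Rational(5, 4), Pow(R, Rational(1, 2)))) (Function('W')(R) = Add(-5, Mul(Rational(1, 4), Mul(5, Pow(R, Rational(1, 2))))) = Add(-5, Mul(Rational(5, 4), Pow(R, Rational(1, 2)))))
Function('j')(l, I) = Mul(Add(-3, I), Add(1000, l)) (Function('j')(l, I) = Mul(Add(l, 1000), Add(I, -3)) = Mul(Add(1000, l), Add(-3, I)) = Mul(Add(-3, I), Add(1000, l)))
Mul(Function('j')(441, Function('W')(Mul(4, -3))), Pow(Mul(-131, -3732), -1)) = Mul(Add(-3000, Mul(-3, 441), Mul(1000, Add(-5, Mul(Rational(5, 4), Pow(Mul(4, -3), Rational(1, 2))))), Mul(Add(-5, Mul(Rational(5, 4), Pow(Mul(4, -3), Rational(1, 2)))), 441)), Pow(Mul(-131, -3732), -1)) = Mul(Add(-3000, -1323, Mul(1000, Add(-5, Mul(Rational(5, 4), Pow(-12, Rational(1, 2))))), Mul(Add(-5, Mul(Rational(5, 4), Pow(-12, Rational(1, 2)))), 441)), Pow(488892, -1)) = Mul(Add(-3000, -1323, Mul(1000, Add(-5, Mul(Rational(5, 4), Mul(2, I, Pow(3, Rational(1, 2)))))), Mul(Add(-5, Mul(Rational(5, 4), Mul(2, I, Pow(3, Rational(1, 2))))), 441)), Rational(1, 488892)) = Mul(Add(-3000, -1323, Mul(1000, Add(-5, Mul(Rational(5, 2), I, Pow(3, Rational(1, 2))))), Mul(Add(-5, Mul(Rational(5, 2), I, Pow(3, Rational(1, 2)))), 441)), Rational(1, 488892)) = Mul(Add(-3000, -1323, Add(-5000, Mul(2500, I, Pow(3, Rational(1, 2)))), Add(-2205, Mul(Rational(2205, 2), I, Pow(3, Rational(1, 2))))), Rational(1, 488892)) = Mul(Add(-11528, Mul(Rational(7205, 2), I, Pow(3, Rational(1, 2)))), Rational(1, 488892)) = Add(Rational(-22, 933), Mul(Rational(55, 7464), I, Pow(3, Rational(1, 2))))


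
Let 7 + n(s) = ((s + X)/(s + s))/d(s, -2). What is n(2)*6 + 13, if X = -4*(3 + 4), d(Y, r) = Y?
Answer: -97/2 ≈ -48.500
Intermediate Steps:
X = -28 (X = -4*7 = -28)
n(s) = -7 + (-28 + s)/(2*s²) (n(s) = -7 + ((s - 28)/(s + s))/s = -7 + ((-28 + s)/((2*s)))/s = -7 + ((-28 + s)*(1/(2*s)))/s = -7 + ((-28 + s)/(2*s))/s = -7 + (-28 + s)/(2*s²))
n(2)*6 + 13 = (-7 + (½)/2 - 14/2²)*6 + 13 = (-7 + (½)*(½) - 14*¼)*6 + 13 = (-7 + ¼ - 7/2)*6 + 13 = -41/4*6 + 13 = -123/2 + 13 = -97/2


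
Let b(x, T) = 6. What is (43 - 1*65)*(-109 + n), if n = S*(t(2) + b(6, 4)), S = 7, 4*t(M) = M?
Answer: 1397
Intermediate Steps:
t(M) = M/4
n = 91/2 (n = 7*((¼)*2 + 6) = 7*(½ + 6) = 7*(13/2) = 91/2 ≈ 45.500)
(43 - 1*65)*(-109 + n) = (43 - 1*65)*(-109 + 91/2) = (43 - 65)*(-127/2) = -22*(-127/2) = 1397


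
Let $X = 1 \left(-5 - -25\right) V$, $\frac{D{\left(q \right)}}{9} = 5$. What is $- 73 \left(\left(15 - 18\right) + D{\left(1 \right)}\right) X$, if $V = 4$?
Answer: $-245280$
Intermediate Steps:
$D{\left(q \right)} = 45$ ($D{\left(q \right)} = 9 \cdot 5 = 45$)
$X = 80$ ($X = 1 \left(-5 - -25\right) 4 = 1 \left(-5 + 25\right) 4 = 1 \cdot 20 \cdot 4 = 20 \cdot 4 = 80$)
$- 73 \left(\left(15 - 18\right) + D{\left(1 \right)}\right) X = - 73 \left(\left(15 - 18\right) + 45\right) 80 = - 73 \left(-3 + 45\right) 80 = \left(-73\right) 42 \cdot 80 = \left(-3066\right) 80 = -245280$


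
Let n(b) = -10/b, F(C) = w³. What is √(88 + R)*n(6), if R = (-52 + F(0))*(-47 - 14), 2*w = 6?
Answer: -5*√1613/3 ≈ -66.937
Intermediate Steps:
w = 3 (w = (½)*6 = 3)
F(C) = 27 (F(C) = 3³ = 27)
R = 1525 (R = (-52 + 27)*(-47 - 14) = -25*(-61) = 1525)
√(88 + R)*n(6) = √(88 + 1525)*(-10/6) = √1613*(-10*⅙) = √1613*(-5/3) = -5*√1613/3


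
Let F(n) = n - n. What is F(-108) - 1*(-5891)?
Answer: 5891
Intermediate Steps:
F(n) = 0
F(-108) - 1*(-5891) = 0 - 1*(-5891) = 0 + 5891 = 5891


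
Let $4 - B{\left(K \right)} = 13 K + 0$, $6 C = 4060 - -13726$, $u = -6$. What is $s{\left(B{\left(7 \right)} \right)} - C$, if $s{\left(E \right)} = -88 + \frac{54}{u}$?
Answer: $- \frac{9184}{3} \approx -3061.3$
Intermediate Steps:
$C = \frac{8893}{3}$ ($C = \frac{4060 - -13726}{6} = \frac{4060 + 13726}{6} = \frac{1}{6} \cdot 17786 = \frac{8893}{3} \approx 2964.3$)
$B{\left(K \right)} = 4 - 13 K$ ($B{\left(K \right)} = 4 - \left(13 K + 0\right) = 4 - 13 K$)
$s{\left(E \right)} = -97$ ($s{\left(E \right)} = -88 + \frac{54}{-6} = -88 + 54 \left(- \frac{1}{6}\right) = -88 - 9 = -97$)
$s{\left(B{\left(7 \right)} \right)} - C = -97 - \frac{8893}{3} = - \frac{9184}{3}$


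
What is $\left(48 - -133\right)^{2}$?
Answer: $32761$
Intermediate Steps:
$\left(48 - -133\right)^{2} = \left(48 + 133\right)^{2} = 181^{2} = 32761$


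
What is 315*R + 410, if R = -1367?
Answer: -430195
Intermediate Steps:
315*R + 410 = 315*(-1367) + 410 = -430605 + 410 = -430195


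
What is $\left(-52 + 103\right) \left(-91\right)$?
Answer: $-4641$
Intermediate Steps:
$\left(-52 + 103\right) \left(-91\right) = 51 \left(-91\right) = -4641$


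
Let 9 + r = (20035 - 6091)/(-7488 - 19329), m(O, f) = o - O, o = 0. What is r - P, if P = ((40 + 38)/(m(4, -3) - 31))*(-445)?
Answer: -8950033/8939 ≈ -1001.2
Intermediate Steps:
m(O, f) = -O (m(O, f) = 0 - O = -O)
r = -12157/1277 (r = -9 + (20035 - 6091)/(-7488 - 19329) = -9 + 13944/(-26817) = -9 + 13944*(-1/26817) = -9 - 664/1277 = -12157/1277 ≈ -9.5200)
P = 6942/7 (P = ((40 + 38)/(-1*4 - 31))*(-445) = (78/(-4 - 31))*(-445) = (78/(-35))*(-445) = (78*(-1/35))*(-445) = -78/35*(-445) = 6942/7 ≈ 991.71)
r - P = -12157/1277 - 1*6942/7 = -12157/1277 - 6942/7 = -8950033/8939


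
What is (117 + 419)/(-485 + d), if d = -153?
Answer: -268/319 ≈ -0.84013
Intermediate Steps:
(117 + 419)/(-485 + d) = (117 + 419)/(-485 - 153) = 536/(-638) = 536*(-1/638) = -268/319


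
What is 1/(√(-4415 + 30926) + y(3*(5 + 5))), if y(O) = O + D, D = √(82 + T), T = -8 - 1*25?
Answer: -37/25142 + √26511/25142 ≈ 0.0050045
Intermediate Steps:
T = -33 (T = -8 - 25 = -33)
D = 7 (D = √(82 - 33) = √49 = 7)
y(O) = 7 + O (y(O) = O + 7 = 7 + O)
1/(√(-4415 + 30926) + y(3*(5 + 5))) = 1/(√(-4415 + 30926) + (7 + 3*(5 + 5))) = 1/(√26511 + (7 + 3*10)) = 1/(√26511 + (7 + 30)) = 1/(√26511 + 37) = 1/(37 + √26511)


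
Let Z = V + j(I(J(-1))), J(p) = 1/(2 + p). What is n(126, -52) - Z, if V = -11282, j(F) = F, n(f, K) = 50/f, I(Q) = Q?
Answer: 710728/63 ≈ 11281.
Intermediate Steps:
Z = -11281 (Z = -11282 + 1/(2 - 1) = -11282 + 1/1 = -11282 + 1 = -11281)
n(126, -52) - Z = 50/126 - 1*(-11281) = 50*(1/126) + 11281 = 25/63 + 11281 = 710728/63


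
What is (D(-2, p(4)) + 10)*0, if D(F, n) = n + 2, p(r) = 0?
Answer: 0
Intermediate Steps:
D(F, n) = 2 + n
(D(-2, p(4)) + 10)*0 = ((2 + 0) + 10)*0 = (2 + 10)*0 = 12*0 = 0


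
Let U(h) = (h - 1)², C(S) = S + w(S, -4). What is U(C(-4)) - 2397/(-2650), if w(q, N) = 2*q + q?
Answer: 768247/2650 ≈ 289.90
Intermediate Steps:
w(q, N) = 3*q
C(S) = 4*S (C(S) = S + 3*S = 4*S)
U(h) = (-1 + h)²
U(C(-4)) - 2397/(-2650) = (-1 + 4*(-4))² - 2397/(-2650) = (-1 - 16)² - 2397*(-1)/2650 = (-17)² - 1*(-2397/2650) = 289 + 2397/2650 = 768247/2650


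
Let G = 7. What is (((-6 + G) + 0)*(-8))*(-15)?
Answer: 120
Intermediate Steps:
(((-6 + G) + 0)*(-8))*(-15) = (((-6 + 7) + 0)*(-8))*(-15) = ((1 + 0)*(-8))*(-15) = (1*(-8))*(-15) = -8*(-15) = 120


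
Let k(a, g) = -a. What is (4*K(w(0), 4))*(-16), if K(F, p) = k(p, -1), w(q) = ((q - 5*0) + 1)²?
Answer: 256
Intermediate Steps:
w(q) = (1 + q)² (w(q) = ((q + 0) + 1)² = (q + 1)² = (1 + q)²)
K(F, p) = -p
(4*K(w(0), 4))*(-16) = (4*(-1*4))*(-16) = (4*(-4))*(-16) = -16*(-16) = 256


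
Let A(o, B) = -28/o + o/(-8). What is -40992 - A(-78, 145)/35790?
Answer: -228868175657/5583240 ≈ -40992.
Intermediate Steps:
A(o, B) = -28/o - o/8 (A(o, B) = -28/o + o*(-⅛) = -28/o - o/8)
-40992 - A(-78, 145)/35790 = -40992 - (-28/(-78) - ⅛*(-78))/35790 = -40992 - (-28*(-1/78) + 39/4)/35790 = -40992 - (14/39 + 39/4)/35790 = -40992 - 1577/(156*35790) = -40992 - 1*1577/5583240 = -40992 - 1577/5583240 = -228868175657/5583240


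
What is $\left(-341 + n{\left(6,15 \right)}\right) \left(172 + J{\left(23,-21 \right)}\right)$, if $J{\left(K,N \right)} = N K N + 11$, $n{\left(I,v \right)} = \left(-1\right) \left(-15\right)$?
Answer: $-3366276$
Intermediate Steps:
$n{\left(I,v \right)} = 15$
$J{\left(K,N \right)} = 11 + K N^{2}$ ($J{\left(K,N \right)} = K N N + 11 = K N^{2} + 11 = 11 + K N^{2}$)
$\left(-341 + n{\left(6,15 \right)}\right) \left(172 + J{\left(23,-21 \right)}\right) = \left(-341 + 15\right) \left(172 + \left(11 + 23 \left(-21\right)^{2}\right)\right) = - 326 \left(172 + \left(11 + 23 \cdot 441\right)\right) = - 326 \left(172 + \left(11 + 10143\right)\right) = - 326 \left(172 + 10154\right) = \left(-326\right) 10326 = -3366276$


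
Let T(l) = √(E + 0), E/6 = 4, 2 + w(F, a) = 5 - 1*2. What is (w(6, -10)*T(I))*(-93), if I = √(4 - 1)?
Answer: -186*√6 ≈ -455.60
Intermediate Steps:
w(F, a) = 1 (w(F, a) = -2 + (5 - 1*2) = -2 + (5 - 2) = -2 + 3 = 1)
E = 24 (E = 6*4 = 24)
I = √3 ≈ 1.7320
T(l) = 2*√6 (T(l) = √(24 + 0) = √24 = 2*√6)
(w(6, -10)*T(I))*(-93) = (1*(2*√6))*(-93) = (2*√6)*(-93) = -186*√6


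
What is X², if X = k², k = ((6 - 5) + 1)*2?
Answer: 256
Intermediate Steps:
k = 4 (k = (1 + 1)*2 = 2*2 = 4)
X = 16 (X = 4² = 16)
X² = 16² = 256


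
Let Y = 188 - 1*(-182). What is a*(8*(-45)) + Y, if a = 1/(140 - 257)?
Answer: 4850/13 ≈ 373.08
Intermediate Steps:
Y = 370 (Y = 188 + 182 = 370)
a = -1/117 (a = 1/(-117) = -1/117 ≈ -0.0085470)
a*(8*(-45)) + Y = -8*(-45)/117 + 370 = -1/117*(-360) + 370 = 40/13 + 370 = 4850/13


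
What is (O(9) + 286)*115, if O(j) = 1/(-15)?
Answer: 98647/3 ≈ 32882.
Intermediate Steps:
O(j) = -1/15
(O(9) + 286)*115 = (-1/15 + 286)*115 = (4289/15)*115 = 98647/3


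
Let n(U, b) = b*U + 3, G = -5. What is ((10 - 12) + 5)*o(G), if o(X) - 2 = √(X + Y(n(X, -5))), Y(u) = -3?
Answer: 6 + 6*I*√2 ≈ 6.0 + 8.4853*I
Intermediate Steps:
n(U, b) = 3 + U*b (n(U, b) = U*b + 3 = 3 + U*b)
o(X) = 2 + √(-3 + X) (o(X) = 2 + √(X - 3) = 2 + √(-3 + X))
((10 - 12) + 5)*o(G) = ((10 - 12) + 5)*(2 + √(-3 - 5)) = (-2 + 5)*(2 + √(-8)) = 3*(2 + 2*I*√2) = 6 + 6*I*√2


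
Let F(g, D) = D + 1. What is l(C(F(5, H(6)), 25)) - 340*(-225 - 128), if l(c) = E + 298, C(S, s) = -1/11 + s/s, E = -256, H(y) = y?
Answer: 120062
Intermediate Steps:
F(g, D) = 1 + D
C(S, s) = 10/11 (C(S, s) = -1*1/11 + 1 = -1/11 + 1 = 10/11)
l(c) = 42 (l(c) = -256 + 298 = 42)
l(C(F(5, H(6)), 25)) - 340*(-225 - 128) = 42 - 340*(-225 - 128) = 42 - 340*(-353) = 42 - 1*(-120020) = 42 + 120020 = 120062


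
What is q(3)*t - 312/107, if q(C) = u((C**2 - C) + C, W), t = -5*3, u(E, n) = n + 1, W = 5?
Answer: -9942/107 ≈ -92.916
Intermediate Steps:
u(E, n) = 1 + n
t = -15
q(C) = 6 (q(C) = 1 + 5 = 6)
q(3)*t - 312/107 = 6*(-15) - 312/107 = -90 - 312/107 = -9942/107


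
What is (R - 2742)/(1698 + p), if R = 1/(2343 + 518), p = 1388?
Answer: -7844861/8829046 ≈ -0.88853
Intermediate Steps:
R = 1/2861 ≈ 0.00034953
(R - 2742)/(1698 + p) = (1/2861 - 2742)/(1698 + 1388) = -7844861/2861/3086 = -7844861/2861*1/3086 = -7844861/8829046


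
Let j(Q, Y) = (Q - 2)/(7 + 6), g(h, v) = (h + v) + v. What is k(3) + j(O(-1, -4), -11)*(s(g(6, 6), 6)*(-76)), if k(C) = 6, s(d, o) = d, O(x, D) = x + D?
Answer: 9654/13 ≈ 742.62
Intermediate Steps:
O(x, D) = D + x
g(h, v) = h + 2*v
j(Q, Y) = -2/13 + Q/13 (j(Q, Y) = (-2 + Q)/13 = (-2 + Q)*(1/13) = -2/13 + Q/13)
k(3) + j(O(-1, -4), -11)*(s(g(6, 6), 6)*(-76)) = 6 + (-2/13 + (-4 - 1)/13)*((6 + 2*6)*(-76)) = 6 + (-2/13 + (1/13)*(-5))*((6 + 12)*(-76)) = 6 + (-2/13 - 5/13)*(18*(-76)) = 6 - 7/13*(-1368) = 6 + 9576/13 = 9654/13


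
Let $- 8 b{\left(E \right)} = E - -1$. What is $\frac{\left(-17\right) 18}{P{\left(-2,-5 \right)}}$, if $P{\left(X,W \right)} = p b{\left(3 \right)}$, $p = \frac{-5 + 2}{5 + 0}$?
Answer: $-1020$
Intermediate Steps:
$b{\left(E \right)} = - \frac{1}{8} - \frac{E}{8}$ ($b{\left(E \right)} = - \frac{E - -1}{8} = - \frac{E + 1}{8} = - \frac{1 + E}{8} = - \frac{1}{8} - \frac{E}{8}$)
$p = - \frac{3}{5} \approx -0.6$
$P{\left(X,W \right)} = \frac{3}{10}$ ($P{\left(X,W \right)} = - \frac{3 \left(- \frac{1}{8} - \frac{3}{8}\right)}{5} = \left(- \frac{3}{5}\right) \left(- \frac{1}{2}\right) = \frac{3}{10}$)
$\frac{\left(-17\right) 18}{P{\left(-2,-5 \right)}} = \frac{\left(-17\right) 18}{\frac{3}{10}} = \left(-306\right) \frac{10}{3} = -1020$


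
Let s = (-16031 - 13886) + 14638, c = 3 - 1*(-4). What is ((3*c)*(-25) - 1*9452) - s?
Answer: 5302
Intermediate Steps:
c = 7 (c = 3 + 4 = 7)
s = -15279 (s = -29917 + 14638 = -15279)
((3*c)*(-25) - 1*9452) - s = ((3*7)*(-25) - 1*9452) - 1*(-15279) = (21*(-25) - 9452) + 15279 = (-525 - 9452) + 15279 = -9977 + 15279 = 5302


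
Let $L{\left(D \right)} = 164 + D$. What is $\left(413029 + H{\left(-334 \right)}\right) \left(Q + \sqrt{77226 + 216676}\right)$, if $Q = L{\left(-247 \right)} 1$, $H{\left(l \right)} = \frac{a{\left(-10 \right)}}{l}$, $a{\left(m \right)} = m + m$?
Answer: $- \frac{5724995799}{167} + \frac{482830971 \sqrt{5998}}{167} \approx 1.8963 \cdot 10^{8}$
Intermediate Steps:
$a{\left(m \right)} = 2 m$
$H{\left(l \right)} = - \frac{20}{l}$ ($H{\left(l \right)} = \frac{2 \left(-10\right)}{l} = - \frac{20}{l}$)
$Q = -83$ ($Q = \left(164 - 247\right) 1 = \left(-83\right) 1 = -83$)
$\left(413029 + H{\left(-334 \right)}\right) \left(Q + \sqrt{77226 + 216676}\right) = \left(413029 - \frac{20}{-334}\right) \left(-83 + \sqrt{77226 + 216676}\right) = \left(413029 - - \frac{10}{167}\right) \left(-83 + \sqrt{293902}\right) = \left(413029 + \frac{10}{167}\right) \left(-83 + 7 \sqrt{5998}\right) = \frac{68975853 \left(-83 + 7 \sqrt{5998}\right)}{167} = - \frac{5724995799}{167} + \frac{482830971 \sqrt{5998}}{167}$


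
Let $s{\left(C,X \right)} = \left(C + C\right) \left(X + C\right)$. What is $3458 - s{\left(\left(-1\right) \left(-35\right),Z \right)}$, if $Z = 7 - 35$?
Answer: $2968$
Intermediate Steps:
$Z = -28$ ($Z = 7 - 35 = -28$)
$s{\left(C,X \right)} = 2 C \left(C + X\right)$
$3458 - s{\left(\left(-1\right) \left(-35\right),Z \right)} = 3458 - 2 \left(\left(-1\right) \left(-35\right)\right) \left(\left(-1\right) \left(-35\right) - 28\right) = 3458 - 2 \cdot 35 \left(35 - 28\right) = 3458 - 2 \cdot 35 \cdot 7 = 3458 - 490 = 2968$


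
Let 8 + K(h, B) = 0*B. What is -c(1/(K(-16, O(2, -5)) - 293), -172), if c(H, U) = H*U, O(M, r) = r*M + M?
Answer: -4/7 ≈ -0.57143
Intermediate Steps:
O(M, r) = M + M*r (O(M, r) = M*r + M = M + M*r)
K(h, B) = -8 (K(h, B) = -8 + 0*B = -8 + 0 = -8)
-c(1/(K(-16, O(2, -5)) - 293), -172) = -(-172)/(-8 - 293) = -(-172)/(-301) = -(-1)*(-172)/301 = -1*4/7 = -4/7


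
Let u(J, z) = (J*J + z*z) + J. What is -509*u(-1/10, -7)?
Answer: -2489519/100 ≈ -24895.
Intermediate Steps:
u(J, z) = J + J² + z² (u(J, z) = (J² + z²) + J = J + J² + z²)
-509*u(-1/10, -7) = -509*(-1/10 + (-1/10)² + (-7)²) = -509*(-1*⅒ + (-1*⅒)² + 49) = -509*(-⅒ + (-⅒)² + 49) = -509*(-⅒ + 1/100 + 49) = -509*4891/100 = -2489519/100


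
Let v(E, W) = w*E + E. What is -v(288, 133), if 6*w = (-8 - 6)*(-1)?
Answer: -960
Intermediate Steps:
w = 7/3 (w = ((-8 - 6)*(-1))/6 = (-14*(-1))/6 = (⅙)*14 = 7/3 ≈ 2.3333)
v(E, W) = 10*E/3 (v(E, W) = 7*E/3 + E = 10*E/3)
-v(288, 133) = -10*288/3 = -1*960 = -960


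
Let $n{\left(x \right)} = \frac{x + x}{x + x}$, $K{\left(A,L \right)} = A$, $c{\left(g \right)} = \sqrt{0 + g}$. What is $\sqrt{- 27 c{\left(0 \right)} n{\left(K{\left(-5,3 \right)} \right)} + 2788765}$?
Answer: $\sqrt{2788765} \approx 1670.0$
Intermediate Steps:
$c{\left(g \right)} = \sqrt{g}$
$n{\left(x \right)} = 1$ ($n{\left(x \right)} = \frac{2 x}{2 x} = 2 x \frac{1}{2 x} = 1$)
$\sqrt{- 27 c{\left(0 \right)} n{\left(K{\left(-5,3 \right)} \right)} + 2788765} = \sqrt{- 27 \sqrt{0} \cdot 1 + 2788765} = \sqrt{\left(-27\right) 0 \cdot 1 + 2788765} = \sqrt{0 \cdot 1 + 2788765} = \sqrt{0 + 2788765} = \sqrt{2788765}$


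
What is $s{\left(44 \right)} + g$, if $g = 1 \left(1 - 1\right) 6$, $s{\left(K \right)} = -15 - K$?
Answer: $-59$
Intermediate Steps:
$g = 0$ ($g = 1 \left(1 - 1\right) 6 = 1 \cdot 0 \cdot 6 = 0 \cdot 6 = 0$)
$s{\left(44 \right)} + g = \left(-15 - 44\right) + 0 = -59 + 0 = -59$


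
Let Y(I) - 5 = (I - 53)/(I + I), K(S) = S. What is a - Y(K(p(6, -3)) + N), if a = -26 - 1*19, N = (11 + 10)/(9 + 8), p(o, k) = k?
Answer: -3931/60 ≈ -65.517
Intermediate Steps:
N = 21/17 ≈ 1.2353
a = -45 (a = -26 - 19 = -45)
Y(I) = 5 + (-53 + I)/(2*I) (Y(I) = 5 + (I - 53)/(I + I) = 5 + (-53 + I)/((2*I)) = 5 + (-53 + I)*(1/(2*I)) = 5 + (-53 + I)/(2*I))
a - Y(K(p(6, -3)) + N) = -45 - (-53 + 11*(-3 + 21/17))/(2*(-3 + 21/17)) = -45 - (-53 + 11*(-30/17))/(2*(-30/17)) = -45 - (-17)*(-53 - 330/17)/(2*30) = -45 - (-17)*(-1231)/(2*30*17) = -45 - 1*1231/60 = -45 - 1231/60 = -3931/60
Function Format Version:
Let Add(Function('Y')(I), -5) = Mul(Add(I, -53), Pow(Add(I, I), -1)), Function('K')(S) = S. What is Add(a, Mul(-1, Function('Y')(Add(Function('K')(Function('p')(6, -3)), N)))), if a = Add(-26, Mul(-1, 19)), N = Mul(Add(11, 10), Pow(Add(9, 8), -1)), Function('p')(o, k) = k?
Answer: Rational(-3931, 60) ≈ -65.517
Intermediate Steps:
N = Rational(21, 17) (N = Mul(21, Pow(17, -1)) = Mul(21, Rational(1, 17)) = Rational(21, 17) ≈ 1.2353)
a = -45 (a = Add(-26, -19) = -45)
Function('Y')(I) = Add(5, Mul(Rational(1, 2), Pow(I, -1), Add(-53, I))) (Function('Y')(I) = Add(5, Mul(Add(I, -53), Pow(Add(I, I), -1))) = Add(5, Mul(Add(-53, I), Pow(Mul(2, I), -1))) = Add(5, Mul(Add(-53, I), Mul(Rational(1, 2), Pow(I, -1)))) = Add(5, Mul(Rational(1, 2), Pow(I, -1), Add(-53, I))))
Add(a, Mul(-1, Function('Y')(Add(Function('K')(Function('p')(6, -3)), N)))) = Add(-45, Mul(-1, Mul(Rational(1, 2), Pow(Add(-3, Rational(21, 17)), -1), Add(-53, Mul(11, Add(-3, Rational(21, 17))))))) = Add(-45, Mul(-1, Mul(Rational(1, 2), Pow(Rational(-30, 17), -1), Add(-53, Mul(11, Rational(-30, 17)))))) = Add(-45, Mul(-1, Mul(Rational(1, 2), Rational(-17, 30), Add(-53, Rational(-330, 17))))) = Add(-45, Mul(-1, Mul(Rational(1, 2), Rational(-17, 30), Rational(-1231, 17)))) = Add(-45, Mul(-1, Rational(1231, 60))) = Add(-45, Rational(-1231, 60)) = Rational(-3931, 60)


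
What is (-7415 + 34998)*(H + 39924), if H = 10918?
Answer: 1402374886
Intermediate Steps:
(-7415 + 34998)*(H + 39924) = (-7415 + 34998)*(10918 + 39924) = 27583*50842 = 1402374886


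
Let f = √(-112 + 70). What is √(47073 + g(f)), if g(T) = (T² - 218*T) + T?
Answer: √(47031 - 217*I*√42) ≈ 216.89 - 3.242*I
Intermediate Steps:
f = I*√42 (f = √(-42) = I*√42 ≈ 6.4807*I)
g(T) = T² - 217*T
√(47073 + g(f)) = √(47073 + (I*√42)*(-217 + I*√42)) = √(47073 + I*√42*(-217 + I*√42))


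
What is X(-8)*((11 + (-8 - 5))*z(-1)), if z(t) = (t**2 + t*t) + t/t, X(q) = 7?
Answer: -42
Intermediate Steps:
z(t) = 1 + 2*t**2 (z(t) = (t**2 + t**2) + 1 = 2*t**2 + 1 = 1 + 2*t**2)
X(-8)*((11 + (-8 - 5))*z(-1)) = 7*((11 + (-8 - 5))*(1 + 2*(-1)**2)) = 7*((11 - 13)*(1 + 2*1)) = 7*(-2*(1 + 2)) = 7*(-2*3) = 7*(-6) = -42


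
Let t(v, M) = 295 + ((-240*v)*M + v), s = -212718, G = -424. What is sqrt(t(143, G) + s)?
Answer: 10*sqrt(143394) ≈ 3786.7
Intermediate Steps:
t(v, M) = 295 + v - 240*M*v (t(v, M) = 295 + (-240*M*v + v) = 295 + (v - 240*M*v) = 295 + v - 240*M*v)
sqrt(t(143, G) + s) = sqrt((295 + 143 - 240*(-424)*143) - 212718) = sqrt((295 + 143 + 14551680) - 212718) = sqrt(14552118 - 212718) = sqrt(14339400) = 10*sqrt(143394)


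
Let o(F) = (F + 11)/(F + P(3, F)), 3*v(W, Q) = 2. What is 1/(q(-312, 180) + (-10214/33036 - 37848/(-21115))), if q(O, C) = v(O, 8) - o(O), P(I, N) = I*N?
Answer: 72545734560/138473318417 ≈ 0.52390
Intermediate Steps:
v(W, Q) = 2/3 (v(W, Q) = (1/3)*2 = 2/3)
o(F) = (11 + F)/(4*F) (o(F) = (F + 11)/(F + 3*F) = (11 + F)/((4*F)) = (11 + F)*(1/(4*F)) = (11 + F)/(4*F))
q(O, C) = 2/3 - (11 + O)/(4*O)
1/(q(-312, 180) + (-10214/33036 - 37848/(-21115))) = 1/((1/12)*(-33 + 5*(-312))/(-312) + (-10214/33036 - 37848/(-21115))) = 1/((1/12)*(-1/312)*(-33 - 1560) + (-10214*1/33036 - 37848*(-1/21115))) = 1/((1/12)*(-1/312)*(-1593) + (-5107/16518 + 37848/21115)) = 1/(177/416 + 517338959/348777570) = 1/(138473318417/72545734560) = 72545734560/138473318417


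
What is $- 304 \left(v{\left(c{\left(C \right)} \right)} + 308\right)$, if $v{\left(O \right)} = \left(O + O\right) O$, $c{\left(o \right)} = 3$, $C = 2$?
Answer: $-99104$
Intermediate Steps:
$v{\left(O \right)} = 2 O^{2}$ ($v{\left(O \right)} = 2 O O = 2 O^{2}$)
$- 304 \left(v{\left(c{\left(C \right)} \right)} + 308\right) = - 304 \left(2 \cdot 3^{2} + 308\right) = - 304 \left(2 \cdot 9 + 308\right) = - 304 \left(18 + 308\right) = \left(-304\right) 326 = -99104$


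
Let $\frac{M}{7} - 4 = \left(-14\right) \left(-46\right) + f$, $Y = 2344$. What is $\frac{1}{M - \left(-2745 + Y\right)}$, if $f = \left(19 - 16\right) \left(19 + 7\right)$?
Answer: $\frac{1}{5483} \approx 0.00018238$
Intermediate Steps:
$f = 78$ ($f = 3 \cdot 26 = 78$)
$M = 5082$ ($M = 28 + 7 \left(\left(-14\right) \left(-46\right) + 78\right) = 28 + 7 \left(644 + 78\right) = 28 + 7 \cdot 722 = 28 + 5054 = 5082$)
$\frac{1}{M - \left(-2745 + Y\right)} = \frac{1}{5082 + \left(2745 - 2344\right)} = \frac{1}{5082 + 401} = \frac{1}{5483}$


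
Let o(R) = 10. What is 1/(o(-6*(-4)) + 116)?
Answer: 1/126 ≈ 0.0079365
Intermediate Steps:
1/(o(-6*(-4)) + 116) = 1/(10 + 116) = 1/126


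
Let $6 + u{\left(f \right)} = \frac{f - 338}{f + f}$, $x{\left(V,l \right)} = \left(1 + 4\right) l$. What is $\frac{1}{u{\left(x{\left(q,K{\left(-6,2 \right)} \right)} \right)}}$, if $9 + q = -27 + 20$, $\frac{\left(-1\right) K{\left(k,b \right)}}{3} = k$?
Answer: $- \frac{45}{332} \approx -0.13554$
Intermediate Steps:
$K{\left(k,b \right)} = - 3 k$
$q = -16$ ($q = -9 + \left(-27 + 20\right) = -9 - 7 = -16$)
$x{\left(V,l \right)} = 5 l$
$u{\left(f \right)} = -6 + \frac{-338 + f}{2 f}$ ($u{\left(f \right)} = -6 + \frac{f - 338}{f + f} = -6 + \frac{-338 + f}{2 f}$)
$\frac{1}{u{\left(x{\left(q,K{\left(-6,2 \right)} \right)} \right)}} = \frac{1}{- \frac{11}{2} - \frac{169}{5 \left(\left(-3\right) \left(-6\right)\right)}} = \frac{1}{- \frac{11}{2} - \frac{169}{5 \cdot 18}} = \frac{1}{- \frac{11}{2} - \frac{169}{90}} = \frac{1}{- \frac{332}{45}} = - \frac{45}{332}$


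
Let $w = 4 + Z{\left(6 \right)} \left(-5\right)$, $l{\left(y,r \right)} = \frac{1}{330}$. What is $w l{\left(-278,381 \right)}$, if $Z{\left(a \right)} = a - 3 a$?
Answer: $\frac{32}{165} \approx 0.19394$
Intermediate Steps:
$Z{\left(a \right)} = - 2 a$
$l{\left(y,r \right)} = \frac{1}{330}$
$w = 64$ ($w = 4 + \left(-2\right) 6 \left(-5\right) = 4 - -60 = 4 + 60 = 64$)
$w l{\left(-278,381 \right)} = 64 \cdot \frac{1}{330} = \frac{32}{165}$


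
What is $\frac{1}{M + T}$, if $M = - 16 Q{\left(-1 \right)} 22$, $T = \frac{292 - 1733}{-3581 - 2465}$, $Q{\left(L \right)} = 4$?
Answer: $- \frac{6046}{8511327} \approx -0.00071035$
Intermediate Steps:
$T = \frac{1441}{6046}$ ($T = - \frac{1441}{-6046} = \left(-1441\right) \left(- \frac{1}{6046}\right) = \frac{1441}{6046} \approx 0.23834$)
$M = -1408$ ($M = \left(-16\right) 4 \cdot 22 = \left(-64\right) 22 = -1408$)
$\frac{1}{M + T} = \frac{1}{-1408 + \frac{1441}{6046}} = \frac{1}{- \frac{8511327}{6046}} = - \frac{6046}{8511327}$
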